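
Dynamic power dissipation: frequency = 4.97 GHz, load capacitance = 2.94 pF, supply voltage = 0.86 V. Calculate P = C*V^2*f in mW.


Step 1: V^2 = 0.86^2 = 0.7396 V^2
Step 2: P = C*V^2*f = 2.94e-12 F * 0.7396 * 4.97e9 Hz
Step 3: P = 1.080688728e-02 W
Step 4: P = 10.807 mW

10.807


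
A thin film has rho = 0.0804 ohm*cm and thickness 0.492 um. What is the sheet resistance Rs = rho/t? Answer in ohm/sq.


Step 1: Convert thickness to cm: t = 0.492 um = 4.9200e-05 cm
Step 2: Rs = rho / t = 0.0804 / 4.9200e-05
Step 3: Rs = 1634.1 ohm/sq

1634.1


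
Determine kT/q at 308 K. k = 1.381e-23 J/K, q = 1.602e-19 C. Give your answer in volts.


Step 1: kT = 1.381e-23 * 308 = 4.25348e-21 J
Step 2: Vt = kT/q = 4.25348e-21 / 1.602e-19
Step 3: Vt = 0.02655 V

0.02655


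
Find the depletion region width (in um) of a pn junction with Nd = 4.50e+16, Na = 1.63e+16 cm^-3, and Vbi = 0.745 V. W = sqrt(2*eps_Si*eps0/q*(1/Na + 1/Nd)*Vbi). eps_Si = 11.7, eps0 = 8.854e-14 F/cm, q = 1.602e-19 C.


Step 1: 1/Na + 1/Nd = 1/1.63e+16 + 1/4.50e+16 = 8.35719e-17
Step 2: 2*eps*eps0/q = 2*11.7*8.854e-14/1.602e-19 = 1.293281e+07
Step 3: W^2 = 1.293281e+07 * 8.35719e-17 * 0.745 = 8.05211e-10
Step 4: W = sqrt(8.05211e-10) = 2.838e-05 cm = 0.2838 um

0.2838


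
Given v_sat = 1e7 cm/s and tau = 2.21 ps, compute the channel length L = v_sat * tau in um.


Step 1: tau in seconds = 2.21 ps * 1e-12 = 2.2100e-12 s
Step 2: L = v_sat * tau = 1e7 * 2.2100e-12 = 2.2100e-05 cm
Step 3: L in um = 2.2100e-05 * 1e4 = 0.221 um

0.221


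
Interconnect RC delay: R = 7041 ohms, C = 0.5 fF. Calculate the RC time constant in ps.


Step 1: tau = R * C
Step 2: tau = 7041 * 0.5 fF = 7041 * 5.0e-16 F
Step 3: tau = 3.5205e-12 s = 3.5205 ps

3.5205


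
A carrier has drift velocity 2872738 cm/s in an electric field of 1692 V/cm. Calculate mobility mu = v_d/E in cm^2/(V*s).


Step 1: mu = v_d / E
Step 2: mu = 2872738 / 1692
Step 3: mu = 1697.84 cm^2/(V*s)

1697.84


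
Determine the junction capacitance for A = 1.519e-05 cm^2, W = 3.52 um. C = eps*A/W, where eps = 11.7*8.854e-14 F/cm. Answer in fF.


Step 1: eps_Si = 11.7 * 8.854e-14 = 1.035918e-12 F/cm
Step 2: W in cm = 3.52 * 1e-4 = 3.52e-04 cm
Step 3: C = 1.035918e-12 * 1.519e-05 / 3.52e-04 = 4.470339e-14 F
Step 4: C = 44.7 fF

44.7


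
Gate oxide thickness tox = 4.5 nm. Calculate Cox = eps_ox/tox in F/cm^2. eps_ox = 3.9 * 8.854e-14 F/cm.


Step 1: eps_ox = 3.9 * 8.854e-14 = 3.45306e-13 F/cm
Step 2: tox in cm = 4.5 nm * 1e-7 = 4.5000e-07 cm
Step 3: Cox = 3.45306e-13 / 4.5000e-07 = 7.67e-07 F/cm^2

7.67e-07


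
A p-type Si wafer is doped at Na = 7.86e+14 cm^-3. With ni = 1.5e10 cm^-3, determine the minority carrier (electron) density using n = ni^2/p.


Step 1: Majority hole concentration p ≈ Na = 7.86e+14 cm^-3
Step 2: n = ni^2 / Na = (1.5e10)^2 / 7.86e+14
Step 3: n = 2.86e+05 cm^-3

2.86e+05


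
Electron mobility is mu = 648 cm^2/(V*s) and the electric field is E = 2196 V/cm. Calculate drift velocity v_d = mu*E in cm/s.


Step 1: v_d = mu * E
Step 2: v_d = 648 * 2196 = 1423008
Step 3: v_d = 1.42e+06 cm/s

1.42e+06


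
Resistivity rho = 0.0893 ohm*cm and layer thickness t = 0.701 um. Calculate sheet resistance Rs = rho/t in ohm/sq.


Step 1: Convert thickness to cm: t = 0.701 um = 7.0100e-05 cm
Step 2: Rs = rho / t = 0.0893 / 7.0100e-05
Step 3: Rs = 1273.9 ohm/sq

1273.9


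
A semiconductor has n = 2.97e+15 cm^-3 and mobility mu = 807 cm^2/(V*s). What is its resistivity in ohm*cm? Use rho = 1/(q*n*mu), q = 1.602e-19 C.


Step 1: sigma = q * n * mu = 1.602e-19 * 2.97e+15 * 807 = 3.83966e-01 S/cm
Step 2: rho = 1 / sigma = 1 / 3.83966e-01 = 2.604 ohm*cm

2.604


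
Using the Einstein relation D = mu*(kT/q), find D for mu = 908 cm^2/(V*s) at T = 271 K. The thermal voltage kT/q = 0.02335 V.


Step 1: D = mu * (kT/q)
Step 2: D = 908 * 0.02335
Step 3: D = 21.2 cm^2/s

21.2


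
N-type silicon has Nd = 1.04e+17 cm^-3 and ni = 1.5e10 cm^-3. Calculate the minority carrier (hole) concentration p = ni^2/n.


Step 1: Since Nd >> ni, n ≈ Nd = 1.04e+17 cm^-3
Step 2: p = ni^2 / n = (1.5e10)^2 / 1.04e+17
Step 3: p = 2.25e20 / 1.04e+17 = 2.16e+03 cm^-3

2.16e+03


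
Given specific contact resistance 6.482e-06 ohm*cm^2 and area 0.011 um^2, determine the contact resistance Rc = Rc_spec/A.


Step 1: Convert area to cm^2: 0.011 um^2 = 1.1000e-10 cm^2
Step 2: Rc = Rc_spec / A = 6.482e-06 / 1.1000e-10
Step 3: Rc = 5.89e+04 ohms

5.89e+04


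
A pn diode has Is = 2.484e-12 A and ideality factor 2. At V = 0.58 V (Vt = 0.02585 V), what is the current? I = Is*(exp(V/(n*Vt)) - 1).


Step 1: V/(n*Vt) = 0.58/(2*0.02585) = 11.2186
Step 2: exp(11.2186) = 7.4503e+04
Step 3: I = 2.484e-12 * (7.4503e+04 - 1) = 1.85e-07 A

1.85e-07


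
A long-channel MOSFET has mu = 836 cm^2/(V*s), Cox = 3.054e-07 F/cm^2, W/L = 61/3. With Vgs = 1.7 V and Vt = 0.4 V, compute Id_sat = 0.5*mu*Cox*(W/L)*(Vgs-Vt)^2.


Step 1: Overdrive voltage Vov = Vgs - Vt = 1.7 - 0.4 = 1.3 V
Step 2: W/L = 61/3 = 20.3333
Step 3: Id = 0.5 * 836 * 3.054e-07 * 20.3333 * 1.3^2
Step 4: Id = 4.39e-03 A

4.39e-03


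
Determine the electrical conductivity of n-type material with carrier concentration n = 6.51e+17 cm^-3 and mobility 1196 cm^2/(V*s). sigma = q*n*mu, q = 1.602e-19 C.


Step 1: sigma = q * n * mu
Step 2: sigma = 1.602e-19 * 6.51e+17 * 1196
Step 3: sigma = 1.247e+02 S/cm

1.247e+02


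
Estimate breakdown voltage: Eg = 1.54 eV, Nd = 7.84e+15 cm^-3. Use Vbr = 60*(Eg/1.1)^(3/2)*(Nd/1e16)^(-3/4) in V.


Step 1: Eg/1.1 = 1.54/1.1 = 1.400000
Step 2: (Eg/1.1)^1.5 = 1.400000^1.5 = 1.656502
Step 3: (Nd/1e16)^(-0.75) = (0.784)^(-0.75) = 1.200226
Step 4: Vbr = 60 * 1.656502 * 1.200226 = 119.3 V

119.3


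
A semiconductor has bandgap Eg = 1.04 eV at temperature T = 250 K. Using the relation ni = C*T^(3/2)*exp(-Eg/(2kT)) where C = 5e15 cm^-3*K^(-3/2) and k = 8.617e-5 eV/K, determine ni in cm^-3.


Step 1: Compute kT = 8.617e-5 * 250 = 0.0215425 eV
Step 2: Exponent = -Eg/(2kT) = -1.04/(2*0.0215425) = -24.13833
Step 3: T^(3/2) = 250^1.5 = 3952.85
Step 4: ni = 5e15 * 3952.85 * exp(-24.13833) = 6.50e+08 cm^-3

6.50e+08


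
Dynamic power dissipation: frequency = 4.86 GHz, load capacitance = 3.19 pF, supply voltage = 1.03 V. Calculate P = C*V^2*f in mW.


Step 1: V^2 = 1.03^2 = 1.0609 V^2
Step 2: P = C*V^2*f = 3.19e-12 F * 1.0609 * 4.86e9 Hz
Step 3: P = 1.644755706e-02 W
Step 4: P = 16.448 mW

16.448


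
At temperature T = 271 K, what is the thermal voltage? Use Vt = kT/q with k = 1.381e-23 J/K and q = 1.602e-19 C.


Step 1: kT = 1.381e-23 * 271 = 3.74251e-21 J
Step 2: Vt = kT/q = 3.74251e-21 / 1.602e-19
Step 3: Vt = 0.02336 V

0.02336


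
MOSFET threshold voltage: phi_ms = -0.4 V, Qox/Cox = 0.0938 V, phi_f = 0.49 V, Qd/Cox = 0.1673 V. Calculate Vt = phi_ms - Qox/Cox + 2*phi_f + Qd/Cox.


Step 1: Vt = phi_ms - Qox/Cox + 2*phi_f + Qd/Cox
Step 2: Vt = -0.4 - 0.0938 + 2*0.49 + 0.1673
Step 3: Vt = -0.4 - 0.0938 + 0.98 + 0.1673
Step 4: Vt = 0.6535 V

0.6535


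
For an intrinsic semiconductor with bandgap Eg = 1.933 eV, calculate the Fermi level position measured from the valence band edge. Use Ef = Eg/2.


Step 1: For an intrinsic semiconductor, the Fermi level sits at midgap.
Step 2: Ef = Eg / 2 = 1.933 / 2 = 0.9665 eV

0.9665


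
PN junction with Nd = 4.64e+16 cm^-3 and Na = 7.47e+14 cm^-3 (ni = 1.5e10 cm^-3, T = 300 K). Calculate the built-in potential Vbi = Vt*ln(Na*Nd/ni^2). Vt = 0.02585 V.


Step 1: Compute Na*Nd/ni^2 = 7.47e+14 * 4.64e+16 / (1.5e10)^2 = 1.5405e+11
Step 2: ln(1.5405e+11) = 25.7605
Step 3: Vbi = 0.02585 * 25.7605 = 0.666 V

0.666


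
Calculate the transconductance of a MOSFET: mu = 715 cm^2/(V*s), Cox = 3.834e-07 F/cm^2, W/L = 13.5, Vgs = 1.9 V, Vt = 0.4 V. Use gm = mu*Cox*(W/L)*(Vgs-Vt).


Step 1: Vov = Vgs - Vt = 1.9 - 0.4 = 1.5 V
Step 2: gm = mu * Cox * (W/L) * Vov
Step 3: gm = 715 * 3.834e-07 * 13.5 * 1.5 = 5.55e-03 S

5.55e-03


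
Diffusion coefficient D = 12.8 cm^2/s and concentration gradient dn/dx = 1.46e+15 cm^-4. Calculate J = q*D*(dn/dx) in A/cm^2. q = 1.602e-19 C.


Step 1: J = q * D * (dn/dx)
Step 2: J = 1.602e-19 * 12.8 * 1.46e+15
Step 3: J = 2.99e-03 A/cm^2

2.99e-03


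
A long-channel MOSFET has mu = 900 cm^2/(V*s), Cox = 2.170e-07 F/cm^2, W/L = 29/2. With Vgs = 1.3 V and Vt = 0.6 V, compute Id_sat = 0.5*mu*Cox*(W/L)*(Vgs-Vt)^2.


Step 1: Overdrive voltage Vov = Vgs - Vt = 1.3 - 0.6 = 0.7 V
Step 2: W/L = 29/2 = 14.5
Step 3: Id = 0.5 * 900 * 2.170e-07 * 14.5 * 0.7^2
Step 4: Id = 6.94e-04 A

6.94e-04


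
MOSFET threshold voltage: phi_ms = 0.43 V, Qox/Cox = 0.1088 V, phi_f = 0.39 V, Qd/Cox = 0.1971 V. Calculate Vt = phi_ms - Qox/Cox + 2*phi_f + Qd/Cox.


Step 1: Vt = phi_ms - Qox/Cox + 2*phi_f + Qd/Cox
Step 2: Vt = 0.43 - 0.1088 + 2*0.39 + 0.1971
Step 3: Vt = 0.43 - 0.1088 + 0.78 + 0.1971
Step 4: Vt = 1.2983 V

1.2983


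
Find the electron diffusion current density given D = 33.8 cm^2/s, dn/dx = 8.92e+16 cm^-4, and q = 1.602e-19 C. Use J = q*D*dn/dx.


Step 1: J = q * D * (dn/dx)
Step 2: J = 1.602e-19 * 33.8 * 8.92e+16
Step 3: J = 4.83e-01 A/cm^2

4.83e-01


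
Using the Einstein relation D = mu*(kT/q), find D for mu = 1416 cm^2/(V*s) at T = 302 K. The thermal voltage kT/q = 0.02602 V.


Step 1: D = mu * (kT/q)
Step 2: D = 1416 * 0.02602
Step 3: D = 36.84 cm^2/s

36.84


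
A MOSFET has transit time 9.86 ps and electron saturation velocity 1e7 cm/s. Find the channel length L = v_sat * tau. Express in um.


Step 1: tau in seconds = 9.86 ps * 1e-12 = 9.8600e-12 s
Step 2: L = v_sat * tau = 1e7 * 9.8600e-12 = 9.8600e-05 cm
Step 3: L in um = 9.8600e-05 * 1e4 = 0.986 um

0.986


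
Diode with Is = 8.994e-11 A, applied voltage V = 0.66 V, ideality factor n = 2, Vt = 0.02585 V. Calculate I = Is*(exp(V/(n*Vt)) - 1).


Step 1: V/(n*Vt) = 0.66/(2*0.02585) = 12.7660
Step 2: exp(12.7660) = 3.5011e+05
Step 3: I = 8.994e-11 * (3.5011e+05 - 1) = 3.15e-05 A

3.15e-05


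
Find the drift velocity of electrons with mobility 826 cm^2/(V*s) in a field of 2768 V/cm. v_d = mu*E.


Step 1: v_d = mu * E
Step 2: v_d = 826 * 2768 = 2286368
Step 3: v_d = 2.29e+06 cm/s

2.29e+06


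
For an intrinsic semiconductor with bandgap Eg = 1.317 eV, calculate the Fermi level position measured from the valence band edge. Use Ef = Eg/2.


Step 1: For an intrinsic semiconductor, the Fermi level sits at midgap.
Step 2: Ef = Eg / 2 = 1.317 / 2 = 0.6585 eV

0.6585


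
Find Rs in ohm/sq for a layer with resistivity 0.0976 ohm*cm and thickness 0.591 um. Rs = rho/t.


Step 1: Convert thickness to cm: t = 0.591 um = 5.9100e-05 cm
Step 2: Rs = rho / t = 0.0976 / 5.9100e-05
Step 3: Rs = 1651.4 ohm/sq

1651.4


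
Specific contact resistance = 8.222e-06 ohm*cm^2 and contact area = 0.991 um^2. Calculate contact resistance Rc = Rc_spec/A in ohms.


Step 1: Convert area to cm^2: 0.991 um^2 = 9.9100e-09 cm^2
Step 2: Rc = Rc_spec / A = 8.222e-06 / 9.9100e-09
Step 3: Rc = 8.30e+02 ohms

8.30e+02


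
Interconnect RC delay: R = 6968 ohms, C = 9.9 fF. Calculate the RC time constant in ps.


Step 1: tau = R * C
Step 2: tau = 6968 * 9.9 fF = 6968 * 9.9e-15 F
Step 3: tau = 6.89832e-11 s = 68.9832 ps

68.9832


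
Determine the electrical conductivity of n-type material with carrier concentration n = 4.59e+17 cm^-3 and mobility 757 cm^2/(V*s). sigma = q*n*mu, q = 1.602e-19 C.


Step 1: sigma = q * n * mu
Step 2: sigma = 1.602e-19 * 4.59e+17 * 757
Step 3: sigma = 5.566e+01 S/cm

5.566e+01


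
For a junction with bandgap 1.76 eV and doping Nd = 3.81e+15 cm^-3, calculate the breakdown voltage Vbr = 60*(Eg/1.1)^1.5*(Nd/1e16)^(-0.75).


Step 1: Eg/1.1 = 1.76/1.1 = 1.600000
Step 2: (Eg/1.1)^1.5 = 1.600000^1.5 = 2.023858
Step 3: (Nd/1e16)^(-0.75) = (0.381)^(-0.75) = 2.062084
Step 4: Vbr = 60 * 2.023858 * 2.062084 = 250.4 V

250.4


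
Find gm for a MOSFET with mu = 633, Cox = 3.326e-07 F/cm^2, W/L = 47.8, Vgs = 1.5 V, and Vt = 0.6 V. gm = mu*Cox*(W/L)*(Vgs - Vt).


Step 1: Vov = Vgs - Vt = 1.5 - 0.6 = 0.9 V
Step 2: gm = mu * Cox * (W/L) * Vov
Step 3: gm = 633 * 3.326e-07 * 47.8 * 0.9 = 9.06e-03 S

9.06e-03


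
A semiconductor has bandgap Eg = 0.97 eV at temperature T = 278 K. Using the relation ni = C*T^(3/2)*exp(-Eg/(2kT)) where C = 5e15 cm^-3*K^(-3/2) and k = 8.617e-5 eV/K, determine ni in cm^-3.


Step 1: Compute kT = 8.617e-5 * 278 = 0.02395526 eV
Step 2: Exponent = -Eg/(2kT) = -0.97/(2*0.02395526) = -20.24608
Step 3: T^(3/2) = 278^1.5 = 4635.19
Step 4: ni = 5e15 * 4635.19 * exp(-20.24608) = 3.73e+10 cm^-3

3.73e+10


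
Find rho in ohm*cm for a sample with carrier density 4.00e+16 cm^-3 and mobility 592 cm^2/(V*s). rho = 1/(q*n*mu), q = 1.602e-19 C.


Step 1: sigma = q * n * mu = 1.602e-19 * 4.00e+16 * 592 = 3.79354e+00 S/cm
Step 2: rho = 1 / sigma = 1 / 3.79354e+00 = 0.2636 ohm*cm

0.2636


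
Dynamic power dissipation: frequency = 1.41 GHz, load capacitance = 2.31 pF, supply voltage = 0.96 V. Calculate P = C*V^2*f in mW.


Step 1: V^2 = 0.96^2 = 0.9216 V^2
Step 2: P = C*V^2*f = 2.31e-12 F * 0.9216 * 1.41e9 Hz
Step 3: P = 3.00174336e-03 W
Step 4: P = 3.002 mW

3.002


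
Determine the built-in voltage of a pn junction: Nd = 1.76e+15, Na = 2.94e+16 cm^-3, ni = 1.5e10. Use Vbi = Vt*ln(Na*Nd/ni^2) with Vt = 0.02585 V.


Step 1: Compute Na*Nd/ni^2 = 2.94e+16 * 1.76e+15 / (1.5e10)^2 = 2.2997e+11
Step 2: ln(2.2997e+11) = 26.1612
Step 3: Vbi = 0.02585 * 26.1612 = 0.676 V

0.676


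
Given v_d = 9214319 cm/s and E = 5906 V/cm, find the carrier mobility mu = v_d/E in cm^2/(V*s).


Step 1: mu = v_d / E
Step 2: mu = 9214319 / 5906
Step 3: mu = 1560.16 cm^2/(V*s)

1560.16


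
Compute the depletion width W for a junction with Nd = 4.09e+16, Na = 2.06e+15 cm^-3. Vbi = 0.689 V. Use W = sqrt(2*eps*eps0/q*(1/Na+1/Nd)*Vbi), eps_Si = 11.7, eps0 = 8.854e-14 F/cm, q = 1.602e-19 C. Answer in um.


Step 1: 1/Na + 1/Nd = 1/2.06e+15 + 1/4.09e+16 = 5.09887e-16
Step 2: 2*eps*eps0/q = 2*11.7*8.854e-14/1.602e-19 = 1.293281e+07
Step 3: W^2 = 1.293281e+07 * 5.09887e-16 * 0.689 = 4.54345e-09
Step 4: W = sqrt(4.54345e-09) = 6.741e-05 cm = 0.6741 um

0.6741


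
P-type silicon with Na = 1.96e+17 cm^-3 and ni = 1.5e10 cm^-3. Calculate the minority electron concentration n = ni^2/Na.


Step 1: Majority hole concentration p ≈ Na = 1.96e+17 cm^-3
Step 2: n = ni^2 / Na = (1.5e10)^2 / 1.96e+17
Step 3: n = 1.15e+03 cm^-3

1.15e+03


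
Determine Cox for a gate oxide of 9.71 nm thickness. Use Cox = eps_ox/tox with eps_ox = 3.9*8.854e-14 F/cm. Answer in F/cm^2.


Step 1: eps_ox = 3.9 * 8.854e-14 = 3.45306e-13 F/cm
Step 2: tox in cm = 9.71 nm * 1e-7 = 9.7100e-07 cm
Step 3: Cox = 3.45306e-13 / 9.7100e-07 = 3.56e-07 F/cm^2

3.56e-07


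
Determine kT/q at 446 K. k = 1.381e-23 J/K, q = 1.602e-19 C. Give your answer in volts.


Step 1: kT = 1.381e-23 * 446 = 6.15926e-21 J
Step 2: Vt = kT/q = 6.15926e-21 / 1.602e-19
Step 3: Vt = 0.03845 V

0.03845


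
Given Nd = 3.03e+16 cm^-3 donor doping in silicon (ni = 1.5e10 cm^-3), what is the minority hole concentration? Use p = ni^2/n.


Step 1: Since Nd >> ni, n ≈ Nd = 3.03e+16 cm^-3
Step 2: p = ni^2 / n = (1.5e10)^2 / 3.03e+16
Step 3: p = 2.25e20 / 3.03e+16 = 7.43e+03 cm^-3

7.43e+03


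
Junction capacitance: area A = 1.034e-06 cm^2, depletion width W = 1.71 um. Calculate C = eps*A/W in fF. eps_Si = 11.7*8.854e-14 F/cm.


Step 1: eps_Si = 11.7 * 8.854e-14 = 1.035918e-12 F/cm
Step 2: W in cm = 1.71 * 1e-4 = 1.71e-04 cm
Step 3: C = 1.035918e-12 * 1.034e-06 / 1.71e-04 = 6.263972e-15 F
Step 4: C = 6.26 fF

6.26


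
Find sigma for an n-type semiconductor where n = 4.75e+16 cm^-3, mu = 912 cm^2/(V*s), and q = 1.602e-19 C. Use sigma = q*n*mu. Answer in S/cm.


Step 1: sigma = q * n * mu
Step 2: sigma = 1.602e-19 * 4.75e+16 * 912
Step 3: sigma = 6.940e+00 S/cm

6.940e+00


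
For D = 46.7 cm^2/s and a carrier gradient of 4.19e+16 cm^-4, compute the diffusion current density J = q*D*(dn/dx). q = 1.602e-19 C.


Step 1: J = q * D * (dn/dx)
Step 2: J = 1.602e-19 * 46.7 * 4.19e+16
Step 3: J = 3.13e-01 A/cm^2

3.13e-01


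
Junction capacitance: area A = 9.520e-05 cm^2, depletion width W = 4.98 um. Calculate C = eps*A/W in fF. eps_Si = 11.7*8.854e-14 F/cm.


Step 1: eps_Si = 11.7 * 8.854e-14 = 1.035918e-12 F/cm
Step 2: W in cm = 4.98 * 1e-4 = 4.98e-04 cm
Step 3: C = 1.035918e-12 * 9.520e-05 / 4.98e-04 = 1.980309e-13 F
Step 4: C = 198.03 fF

198.03


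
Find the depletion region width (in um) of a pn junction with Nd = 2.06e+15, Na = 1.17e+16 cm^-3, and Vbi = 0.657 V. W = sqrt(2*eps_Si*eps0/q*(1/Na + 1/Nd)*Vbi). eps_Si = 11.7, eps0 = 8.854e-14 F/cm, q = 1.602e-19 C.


Step 1: 1/Na + 1/Nd = 1/1.17e+16 + 1/2.06e+15 = 5.70907e-16
Step 2: 2*eps*eps0/q = 2*11.7*8.854e-14/1.602e-19 = 1.293281e+07
Step 3: W^2 = 1.293281e+07 * 5.70907e-16 * 0.657 = 4.85091e-09
Step 4: W = sqrt(4.85091e-09) = 6.965e-05 cm = 0.6965 um

0.6965


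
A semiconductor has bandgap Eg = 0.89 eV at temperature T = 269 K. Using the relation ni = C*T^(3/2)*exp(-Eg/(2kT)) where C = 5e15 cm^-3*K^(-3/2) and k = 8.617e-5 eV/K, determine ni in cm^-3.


Step 1: Compute kT = 8.617e-5 * 269 = 0.02317973 eV
Step 2: Exponent = -Eg/(2kT) = -0.89/(2*0.02317973) = -19.19781
Step 3: T^(3/2) = 269^1.5 = 4411.93
Step 4: ni = 5e15 * 4411.93 * exp(-19.19781) = 1.01e+11 cm^-3

1.01e+11


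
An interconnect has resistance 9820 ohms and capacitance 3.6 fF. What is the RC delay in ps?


Step 1: tau = R * C
Step 2: tau = 9820 * 3.6 fF = 9820 * 3.6e-15 F
Step 3: tau = 3.5352e-11 s = 35.352 ps

35.352


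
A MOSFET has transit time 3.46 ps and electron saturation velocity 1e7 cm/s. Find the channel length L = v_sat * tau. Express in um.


Step 1: tau in seconds = 3.46 ps * 1e-12 = 3.4600e-12 s
Step 2: L = v_sat * tau = 1e7 * 3.4600e-12 = 3.4600e-05 cm
Step 3: L in um = 3.4600e-05 * 1e4 = 0.346 um

0.346


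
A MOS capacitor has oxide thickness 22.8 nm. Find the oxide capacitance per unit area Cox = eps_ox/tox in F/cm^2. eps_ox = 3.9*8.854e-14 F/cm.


Step 1: eps_ox = 3.9 * 8.854e-14 = 3.45306e-13 F/cm
Step 2: tox in cm = 22.8 nm * 1e-7 = 2.2800e-06 cm
Step 3: Cox = 3.45306e-13 / 2.2800e-06 = 1.51e-07 F/cm^2

1.51e-07


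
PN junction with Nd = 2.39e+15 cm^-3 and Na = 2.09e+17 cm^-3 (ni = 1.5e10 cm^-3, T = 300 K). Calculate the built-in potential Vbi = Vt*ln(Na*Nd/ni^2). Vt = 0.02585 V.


Step 1: Compute Na*Nd/ni^2 = 2.09e+17 * 2.39e+15 / (1.5e10)^2 = 2.2200e+12
Step 2: ln(2.2200e+12) = 28.4285
Step 3: Vbi = 0.02585 * 28.4285 = 0.735 V

0.735


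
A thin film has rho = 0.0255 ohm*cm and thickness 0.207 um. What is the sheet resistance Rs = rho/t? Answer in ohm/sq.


Step 1: Convert thickness to cm: t = 0.207 um = 2.0700e-05 cm
Step 2: Rs = rho / t = 0.0255 / 2.0700e-05
Step 3: Rs = 1231.9 ohm/sq

1231.9


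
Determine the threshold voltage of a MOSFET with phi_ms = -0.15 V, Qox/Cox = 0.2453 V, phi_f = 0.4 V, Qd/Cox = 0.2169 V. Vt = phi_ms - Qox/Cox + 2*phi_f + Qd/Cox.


Step 1: Vt = phi_ms - Qox/Cox + 2*phi_f + Qd/Cox
Step 2: Vt = -0.15 - 0.2453 + 2*0.4 + 0.2169
Step 3: Vt = -0.15 - 0.2453 + 0.8 + 0.2169
Step 4: Vt = 0.6216 V

0.6216


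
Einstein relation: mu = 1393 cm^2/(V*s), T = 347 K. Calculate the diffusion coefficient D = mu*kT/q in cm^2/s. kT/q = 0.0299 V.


Step 1: D = mu * (kT/q)
Step 2: D = 1393 * 0.0299
Step 3: D = 41.65 cm^2/s

41.65


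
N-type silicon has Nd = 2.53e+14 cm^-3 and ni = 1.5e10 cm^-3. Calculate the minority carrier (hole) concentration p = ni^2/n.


Step 1: Since Nd >> ni, n ≈ Nd = 2.53e+14 cm^-3
Step 2: p = ni^2 / n = (1.5e10)^2 / 2.53e+14
Step 3: p = 2.25e20 / 2.53e+14 = 8.89e+05 cm^-3

8.89e+05


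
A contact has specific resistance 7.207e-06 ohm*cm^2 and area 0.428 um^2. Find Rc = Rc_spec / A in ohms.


Step 1: Convert area to cm^2: 0.428 um^2 = 4.2800e-09 cm^2
Step 2: Rc = Rc_spec / A = 7.207e-06 / 4.2800e-09
Step 3: Rc = 1.68e+03 ohms

1.68e+03


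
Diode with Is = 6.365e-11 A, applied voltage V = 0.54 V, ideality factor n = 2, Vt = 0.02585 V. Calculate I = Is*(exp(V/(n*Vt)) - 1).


Step 1: V/(n*Vt) = 0.54/(2*0.02585) = 10.4449
Step 2: exp(10.4449) = 3.4369e+04
Step 3: I = 6.365e-11 * (3.4369e+04 - 1) = 2.19e-06 A

2.19e-06


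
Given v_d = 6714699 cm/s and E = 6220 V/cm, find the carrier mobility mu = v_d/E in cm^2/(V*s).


Step 1: mu = v_d / E
Step 2: mu = 6714699 / 6220
Step 3: mu = 1079.53 cm^2/(V*s)

1079.53


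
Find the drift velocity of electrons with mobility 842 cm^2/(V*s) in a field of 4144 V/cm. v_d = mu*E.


Step 1: v_d = mu * E
Step 2: v_d = 842 * 4144 = 3489248
Step 3: v_d = 3.49e+06 cm/s

3.49e+06


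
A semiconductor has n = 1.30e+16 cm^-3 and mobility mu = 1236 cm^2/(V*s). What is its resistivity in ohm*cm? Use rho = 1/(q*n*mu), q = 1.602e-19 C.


Step 1: sigma = q * n * mu = 1.602e-19 * 1.30e+16 * 1236 = 2.57409e+00 S/cm
Step 2: rho = 1 / sigma = 1 / 2.57409e+00 = 0.3885 ohm*cm

0.3885


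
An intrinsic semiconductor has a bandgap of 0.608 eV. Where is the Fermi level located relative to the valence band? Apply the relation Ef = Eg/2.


Step 1: For an intrinsic semiconductor, the Fermi level sits at midgap.
Step 2: Ef = Eg / 2 = 0.608 / 2 = 0.304 eV

0.304


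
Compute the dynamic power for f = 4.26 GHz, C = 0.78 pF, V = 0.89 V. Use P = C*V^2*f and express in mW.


Step 1: V^2 = 0.89^2 = 0.7921 V^2
Step 2: P = C*V^2*f = 0.78e-12 F * 0.7921 * 4.26e9 Hz
Step 3: P = 2.63198988e-03 W
Step 4: P = 2.632 mW

2.632


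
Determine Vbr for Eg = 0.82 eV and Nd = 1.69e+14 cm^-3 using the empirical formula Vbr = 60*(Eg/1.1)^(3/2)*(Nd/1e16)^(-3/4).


Step 1: Eg/1.1 = 0.82/1.1 = 0.745455
Step 2: (Eg/1.1)^1.5 = 0.745455^1.5 = 0.643624
Step 3: (Nd/1e16)^(-0.75) = (0.0169)^(-0.75) = 21.334623
Step 4: Vbr = 60 * 0.643624 * 21.334623 = 823.9 V

823.9


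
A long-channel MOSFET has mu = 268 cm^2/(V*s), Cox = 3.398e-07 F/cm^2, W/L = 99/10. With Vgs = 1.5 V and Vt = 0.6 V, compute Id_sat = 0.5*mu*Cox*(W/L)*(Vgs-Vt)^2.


Step 1: Overdrive voltage Vov = Vgs - Vt = 1.5 - 0.6 = 0.9 V
Step 2: W/L = 99/10 = 9.9
Step 3: Id = 0.5 * 268 * 3.398e-07 * 9.9 * 0.9^2
Step 4: Id = 3.65e-04 A

3.65e-04


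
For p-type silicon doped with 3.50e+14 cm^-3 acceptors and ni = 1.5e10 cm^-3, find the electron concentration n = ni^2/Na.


Step 1: Majority hole concentration p ≈ Na = 3.50e+14 cm^-3
Step 2: n = ni^2 / Na = (1.5e10)^2 / 3.50e+14
Step 3: n = 6.43e+05 cm^-3

6.43e+05


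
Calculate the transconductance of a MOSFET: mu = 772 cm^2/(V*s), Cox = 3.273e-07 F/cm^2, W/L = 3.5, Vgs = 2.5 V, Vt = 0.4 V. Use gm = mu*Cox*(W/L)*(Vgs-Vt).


Step 1: Vov = Vgs - Vt = 2.5 - 0.4 = 2.1 V
Step 2: gm = mu * Cox * (W/L) * Vov
Step 3: gm = 772 * 3.273e-07 * 3.5 * 2.1 = 1.86e-03 S

1.86e-03


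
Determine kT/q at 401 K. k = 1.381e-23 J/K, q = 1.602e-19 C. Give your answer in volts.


Step 1: kT = 1.381e-23 * 401 = 5.53781e-21 J
Step 2: Vt = kT/q = 5.53781e-21 / 1.602e-19
Step 3: Vt = 0.03457 V

0.03457


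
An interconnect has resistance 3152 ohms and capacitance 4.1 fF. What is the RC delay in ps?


Step 1: tau = R * C
Step 2: tau = 3152 * 4.1 fF = 3152 * 4.1e-15 F
Step 3: tau = 1.29232e-11 s = 12.9232 ps

12.9232


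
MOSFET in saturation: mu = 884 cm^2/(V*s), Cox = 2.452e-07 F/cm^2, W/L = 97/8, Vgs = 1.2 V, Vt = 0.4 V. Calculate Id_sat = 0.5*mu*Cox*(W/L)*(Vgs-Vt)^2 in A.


Step 1: Overdrive voltage Vov = Vgs - Vt = 1.2 - 0.4 = 0.8 V
Step 2: W/L = 97/8 = 12.125
Step 3: Id = 0.5 * 884 * 2.452e-07 * 12.125 * 0.8^2
Step 4: Id = 8.41e-04 A

8.41e-04


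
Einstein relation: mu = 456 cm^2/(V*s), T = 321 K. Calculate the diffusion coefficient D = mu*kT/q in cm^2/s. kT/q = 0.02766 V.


Step 1: D = mu * (kT/q)
Step 2: D = 456 * 0.02766
Step 3: D = 12.61 cm^2/s

12.61


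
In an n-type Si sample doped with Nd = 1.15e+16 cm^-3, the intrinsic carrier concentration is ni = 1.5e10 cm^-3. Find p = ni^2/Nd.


Step 1: Since Nd >> ni, n ≈ Nd = 1.15e+16 cm^-3
Step 2: p = ni^2 / n = (1.5e10)^2 / 1.15e+16
Step 3: p = 2.25e20 / 1.15e+16 = 1.96e+04 cm^-3

1.96e+04


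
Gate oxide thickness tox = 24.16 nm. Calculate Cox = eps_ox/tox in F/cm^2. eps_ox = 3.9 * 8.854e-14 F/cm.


Step 1: eps_ox = 3.9 * 8.854e-14 = 3.45306e-13 F/cm
Step 2: tox in cm = 24.16 nm * 1e-7 = 2.4160e-06 cm
Step 3: Cox = 3.45306e-13 / 2.4160e-06 = 1.43e-07 F/cm^2

1.43e-07


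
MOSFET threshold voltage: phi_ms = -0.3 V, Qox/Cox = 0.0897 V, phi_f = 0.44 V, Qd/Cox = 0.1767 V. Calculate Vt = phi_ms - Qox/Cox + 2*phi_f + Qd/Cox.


Step 1: Vt = phi_ms - Qox/Cox + 2*phi_f + Qd/Cox
Step 2: Vt = -0.3 - 0.0897 + 2*0.44 + 0.1767
Step 3: Vt = -0.3 - 0.0897 + 0.88 + 0.1767
Step 4: Vt = 0.667 V

0.667


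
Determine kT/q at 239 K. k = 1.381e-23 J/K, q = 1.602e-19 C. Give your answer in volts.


Step 1: kT = 1.381e-23 * 239 = 3.30059e-21 J
Step 2: Vt = kT/q = 3.30059e-21 / 1.602e-19
Step 3: Vt = 0.0206 V

0.0206


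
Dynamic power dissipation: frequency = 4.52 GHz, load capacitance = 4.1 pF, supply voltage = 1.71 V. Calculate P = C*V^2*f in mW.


Step 1: V^2 = 1.71^2 = 2.9241 V^2
Step 2: P = C*V^2*f = 4.1e-12 F * 2.9241 * 4.52e9 Hz
Step 3: P = 5.41894212e-02 W
Step 4: P = 54.189 mW

54.189


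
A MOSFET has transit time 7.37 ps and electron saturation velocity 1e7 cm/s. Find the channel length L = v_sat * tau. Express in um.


Step 1: tau in seconds = 7.37 ps * 1e-12 = 7.3700e-12 s
Step 2: L = v_sat * tau = 1e7 * 7.3700e-12 = 7.3700e-05 cm
Step 3: L in um = 7.3700e-05 * 1e4 = 0.737 um

0.737


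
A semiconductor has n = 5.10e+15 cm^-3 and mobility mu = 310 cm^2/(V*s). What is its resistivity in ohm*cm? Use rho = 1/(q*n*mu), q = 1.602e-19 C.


Step 1: sigma = q * n * mu = 1.602e-19 * 5.10e+15 * 310 = 2.53276e-01 S/cm
Step 2: rho = 1 / sigma = 1 / 2.53276e-01 = 3.948 ohm*cm

3.948


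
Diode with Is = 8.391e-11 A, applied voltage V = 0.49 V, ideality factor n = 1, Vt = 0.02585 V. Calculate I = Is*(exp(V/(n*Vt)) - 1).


Step 1: V/(n*Vt) = 0.49/(1*0.02585) = 18.9555
Step 2: exp(18.9555) = 1.7071e+08
Step 3: I = 8.391e-11 * (1.7071e+08 - 1) = 1.43e-02 A

1.43e-02


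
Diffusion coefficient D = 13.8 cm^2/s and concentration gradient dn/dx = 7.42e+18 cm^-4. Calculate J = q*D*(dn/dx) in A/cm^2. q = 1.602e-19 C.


Step 1: J = q * D * (dn/dx)
Step 2: J = 1.602e-19 * 13.8 * 7.42e+18
Step 3: J = 1.64e+01 A/cm^2

1.64e+01


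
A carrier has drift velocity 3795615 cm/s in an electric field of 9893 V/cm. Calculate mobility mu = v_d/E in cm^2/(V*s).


Step 1: mu = v_d / E
Step 2: mu = 3795615 / 9893
Step 3: mu = 383.67 cm^2/(V*s)

383.67


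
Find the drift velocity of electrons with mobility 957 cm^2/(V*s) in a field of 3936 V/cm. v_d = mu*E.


Step 1: v_d = mu * E
Step 2: v_d = 957 * 3936 = 3766752
Step 3: v_d = 3.77e+06 cm/s

3.77e+06


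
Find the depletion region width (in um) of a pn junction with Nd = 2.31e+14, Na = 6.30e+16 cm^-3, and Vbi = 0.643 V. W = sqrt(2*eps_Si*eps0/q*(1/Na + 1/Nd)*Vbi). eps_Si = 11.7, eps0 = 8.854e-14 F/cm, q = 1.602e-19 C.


Step 1: 1/Na + 1/Nd = 1/6.30e+16 + 1/2.31e+14 = 4.34488e-15
Step 2: 2*eps*eps0/q = 2*11.7*8.854e-14/1.602e-19 = 1.293281e+07
Step 3: W^2 = 1.293281e+07 * 4.34488e-15 * 0.643 = 3.61311e-08
Step 4: W = sqrt(3.61311e-08) = 1.901e-04 cm = 1.901 um

1.901


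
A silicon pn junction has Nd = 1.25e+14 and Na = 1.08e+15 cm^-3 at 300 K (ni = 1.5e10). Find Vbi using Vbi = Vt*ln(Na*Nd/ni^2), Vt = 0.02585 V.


Step 1: Compute Na*Nd/ni^2 = 1.08e+15 * 1.25e+14 / (1.5e10)^2 = 6.0000e+08
Step 2: ln(6.0000e+08) = 20.2124
Step 3: Vbi = 0.02585 * 20.2124 = 0.522 V

0.522


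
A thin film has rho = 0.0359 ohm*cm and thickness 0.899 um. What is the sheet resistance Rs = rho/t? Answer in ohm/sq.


Step 1: Convert thickness to cm: t = 0.899 um = 8.9900e-05 cm
Step 2: Rs = rho / t = 0.0359 / 8.9900e-05
Step 3: Rs = 399.3 ohm/sq

399.3


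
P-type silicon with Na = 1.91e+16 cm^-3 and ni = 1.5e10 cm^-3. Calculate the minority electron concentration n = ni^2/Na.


Step 1: Majority hole concentration p ≈ Na = 1.91e+16 cm^-3
Step 2: n = ni^2 / Na = (1.5e10)^2 / 1.91e+16
Step 3: n = 1.18e+04 cm^-3

1.18e+04


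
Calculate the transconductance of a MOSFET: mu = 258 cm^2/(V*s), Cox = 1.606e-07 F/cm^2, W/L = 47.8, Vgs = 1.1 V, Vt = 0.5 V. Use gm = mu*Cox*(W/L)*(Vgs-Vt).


Step 1: Vov = Vgs - Vt = 1.1 - 0.5 = 0.6 V
Step 2: gm = mu * Cox * (W/L) * Vov
Step 3: gm = 258 * 1.606e-07 * 47.8 * 0.6 = 1.19e-03 S

1.19e-03


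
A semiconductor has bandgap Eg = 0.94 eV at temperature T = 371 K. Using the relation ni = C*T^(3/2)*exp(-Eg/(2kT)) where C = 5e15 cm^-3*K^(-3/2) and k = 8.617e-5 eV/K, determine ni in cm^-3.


Step 1: Compute kT = 8.617e-5 * 371 = 0.03196907 eV
Step 2: Exponent = -Eg/(2kT) = -0.94/(2*0.03196907) = -14.70171
Step 3: T^(3/2) = 371^1.5 = 7145.96
Step 4: ni = 5e15 * 7145.96 * exp(-14.70171) = 1.47e+13 cm^-3

1.47e+13


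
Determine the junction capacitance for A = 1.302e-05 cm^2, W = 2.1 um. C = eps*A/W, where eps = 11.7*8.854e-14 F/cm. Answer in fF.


Step 1: eps_Si = 11.7 * 8.854e-14 = 1.035918e-12 F/cm
Step 2: W in cm = 2.1 * 1e-4 = 2.10e-04 cm
Step 3: C = 1.035918e-12 * 1.302e-05 / 2.10e-04 = 6.422692e-14 F
Step 4: C = 64.23 fF

64.23


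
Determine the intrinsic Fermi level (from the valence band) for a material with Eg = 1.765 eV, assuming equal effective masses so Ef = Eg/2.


Step 1: For an intrinsic semiconductor, the Fermi level sits at midgap.
Step 2: Ef = Eg / 2 = 1.765 / 2 = 0.8825 eV

0.8825


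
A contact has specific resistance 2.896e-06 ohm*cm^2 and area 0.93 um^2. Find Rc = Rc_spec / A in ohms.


Step 1: Convert area to cm^2: 0.93 um^2 = 9.3000e-09 cm^2
Step 2: Rc = Rc_spec / A = 2.896e-06 / 9.3000e-09
Step 3: Rc = 3.11e+02 ohms

3.11e+02


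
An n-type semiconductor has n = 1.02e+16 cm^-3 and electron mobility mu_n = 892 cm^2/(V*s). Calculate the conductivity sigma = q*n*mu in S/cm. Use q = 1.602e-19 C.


Step 1: sigma = q * n * mu
Step 2: sigma = 1.602e-19 * 1.02e+16 * 892
Step 3: sigma = 1.458e+00 S/cm

1.458e+00


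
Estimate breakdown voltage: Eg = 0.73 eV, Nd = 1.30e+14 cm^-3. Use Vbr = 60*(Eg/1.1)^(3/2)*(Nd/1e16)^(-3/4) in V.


Step 1: Eg/1.1 = 0.73/1.1 = 0.663636
Step 2: (Eg/1.1)^1.5 = 0.663636^1.5 = 0.540623
Step 3: (Nd/1e16)^(-0.75) = (0.013)^(-0.75) = 25.974218
Step 4: Vbr = 60 * 0.540623 * 25.974218 = 842.5 V

842.5


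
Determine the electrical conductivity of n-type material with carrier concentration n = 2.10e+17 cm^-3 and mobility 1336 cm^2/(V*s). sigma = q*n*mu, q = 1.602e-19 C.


Step 1: sigma = q * n * mu
Step 2: sigma = 1.602e-19 * 2.10e+17 * 1336
Step 3: sigma = 4.495e+01 S/cm

4.495e+01


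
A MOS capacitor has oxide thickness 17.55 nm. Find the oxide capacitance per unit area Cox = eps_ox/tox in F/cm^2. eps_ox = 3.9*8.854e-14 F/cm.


Step 1: eps_ox = 3.9 * 8.854e-14 = 3.45306e-13 F/cm
Step 2: tox in cm = 17.55 nm * 1e-7 = 1.7550e-06 cm
Step 3: Cox = 3.45306e-13 / 1.7550e-06 = 1.97e-07 F/cm^2

1.97e-07


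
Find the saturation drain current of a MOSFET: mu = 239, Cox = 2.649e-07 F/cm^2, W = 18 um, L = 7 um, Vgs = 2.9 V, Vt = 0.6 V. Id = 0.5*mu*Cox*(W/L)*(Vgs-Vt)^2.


Step 1: Overdrive voltage Vov = Vgs - Vt = 2.9 - 0.6 = 2.3 V
Step 2: W/L = 18/7 = 2.57143
Step 3: Id = 0.5 * 239 * 2.649e-07 * 2.57143 * 2.3^2
Step 4: Id = 4.31e-04 A

4.31e-04


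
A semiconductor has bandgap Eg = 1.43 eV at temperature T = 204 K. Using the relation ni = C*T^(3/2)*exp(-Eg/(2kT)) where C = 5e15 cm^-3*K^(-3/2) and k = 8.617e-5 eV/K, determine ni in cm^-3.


Step 1: Compute kT = 8.617e-5 * 204 = 0.01757868 eV
Step 2: Exponent = -Eg/(2kT) = -1.43/(2*0.01757868) = -40.67427
Step 3: T^(3/2) = 204^1.5 = 2913.70
Step 4: ni = 5e15 * 2913.70 * exp(-40.67427) = 3.15e+01 cm^-3

3.15e+01


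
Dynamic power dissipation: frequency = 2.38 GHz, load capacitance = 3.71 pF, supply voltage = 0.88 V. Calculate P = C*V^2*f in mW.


Step 1: V^2 = 0.88^2 = 0.7744 V^2
Step 2: P = C*V^2*f = 3.71e-12 F * 0.7744 * 2.38e9 Hz
Step 3: P = 6.83779712e-03 W
Step 4: P = 6.838 mW

6.838


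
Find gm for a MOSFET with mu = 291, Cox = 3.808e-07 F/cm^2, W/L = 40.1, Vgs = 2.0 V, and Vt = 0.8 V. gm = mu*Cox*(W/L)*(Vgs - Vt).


Step 1: Vov = Vgs - Vt = 2.0 - 0.8 = 1.2 V
Step 2: gm = mu * Cox * (W/L) * Vov
Step 3: gm = 291 * 3.808e-07 * 40.1 * 1.2 = 5.33e-03 S

5.33e-03


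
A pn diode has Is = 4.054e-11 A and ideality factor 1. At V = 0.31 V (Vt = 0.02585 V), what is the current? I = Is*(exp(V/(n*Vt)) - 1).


Step 1: V/(n*Vt) = 0.31/(1*0.02585) = 11.9923
Step 2: exp(11.9923) = 1.6151e+05
Step 3: I = 4.054e-11 * (1.6151e+05 - 1) = 6.55e-06 A

6.55e-06


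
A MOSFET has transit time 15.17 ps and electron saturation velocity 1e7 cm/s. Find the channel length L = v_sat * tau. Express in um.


Step 1: tau in seconds = 15.17 ps * 1e-12 = 1.5170e-11 s
Step 2: L = v_sat * tau = 1e7 * 1.5170e-11 = 1.5170e-04 cm
Step 3: L in um = 1.5170e-04 * 1e4 = 1.517 um

1.517


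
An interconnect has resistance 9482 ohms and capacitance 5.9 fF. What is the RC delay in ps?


Step 1: tau = R * C
Step 2: tau = 9482 * 5.9 fF = 9482 * 5.9e-15 F
Step 3: tau = 5.59438e-11 s = 55.9438 ps

55.9438


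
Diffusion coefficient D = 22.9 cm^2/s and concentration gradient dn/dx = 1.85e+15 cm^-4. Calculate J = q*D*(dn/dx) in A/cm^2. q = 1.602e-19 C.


Step 1: J = q * D * (dn/dx)
Step 2: J = 1.602e-19 * 22.9 * 1.85e+15
Step 3: J = 6.79e-03 A/cm^2

6.79e-03


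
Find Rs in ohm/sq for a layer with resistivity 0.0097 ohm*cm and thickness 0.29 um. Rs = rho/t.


Step 1: Convert thickness to cm: t = 0.29 um = 2.9000e-05 cm
Step 2: Rs = rho / t = 0.0097 / 2.9000e-05
Step 3: Rs = 334.5 ohm/sq

334.5


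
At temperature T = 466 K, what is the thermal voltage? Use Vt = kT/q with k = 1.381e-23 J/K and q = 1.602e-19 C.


Step 1: kT = 1.381e-23 * 466 = 6.43546e-21 J
Step 2: Vt = kT/q = 6.43546e-21 / 1.602e-19
Step 3: Vt = 0.04017 V

0.04017


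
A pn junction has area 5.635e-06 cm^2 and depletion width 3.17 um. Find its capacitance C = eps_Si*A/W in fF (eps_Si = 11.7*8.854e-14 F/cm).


Step 1: eps_Si = 11.7 * 8.854e-14 = 1.035918e-12 F/cm
Step 2: W in cm = 3.17 * 1e-4 = 3.17e-04 cm
Step 3: C = 1.035918e-12 * 5.635e-06 / 3.17e-04 = 1.841450e-14 F
Step 4: C = 18.41 fF

18.41


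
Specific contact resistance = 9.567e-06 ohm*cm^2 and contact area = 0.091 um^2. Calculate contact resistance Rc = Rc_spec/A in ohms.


Step 1: Convert area to cm^2: 0.091 um^2 = 9.1000e-10 cm^2
Step 2: Rc = Rc_spec / A = 9.567e-06 / 9.1000e-10
Step 3: Rc = 1.05e+04 ohms

1.05e+04


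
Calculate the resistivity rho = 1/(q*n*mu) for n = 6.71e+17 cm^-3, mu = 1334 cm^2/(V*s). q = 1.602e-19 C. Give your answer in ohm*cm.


Step 1: sigma = q * n * mu = 1.602e-19 * 6.71e+17 * 1334 = 1.43397e+02 S/cm
Step 2: rho = 1 / sigma = 1 / 1.43397e+02 = 0.006974 ohm*cm

0.006974


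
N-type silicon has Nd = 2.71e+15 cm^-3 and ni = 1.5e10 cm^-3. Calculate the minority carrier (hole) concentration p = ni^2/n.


Step 1: Since Nd >> ni, n ≈ Nd = 2.71e+15 cm^-3
Step 2: p = ni^2 / n = (1.5e10)^2 / 2.71e+15
Step 3: p = 2.25e20 / 2.71e+15 = 8.30e+04 cm^-3

8.30e+04


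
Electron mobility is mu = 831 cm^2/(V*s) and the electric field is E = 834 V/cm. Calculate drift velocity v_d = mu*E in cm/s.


Step 1: v_d = mu * E
Step 2: v_d = 831 * 834 = 693054
Step 3: v_d = 6.93e+05 cm/s

6.93e+05


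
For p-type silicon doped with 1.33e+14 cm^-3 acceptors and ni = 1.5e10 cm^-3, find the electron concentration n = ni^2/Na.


Step 1: Majority hole concentration p ≈ Na = 1.33e+14 cm^-3
Step 2: n = ni^2 / Na = (1.5e10)^2 / 1.33e+14
Step 3: n = 1.69e+06 cm^-3

1.69e+06


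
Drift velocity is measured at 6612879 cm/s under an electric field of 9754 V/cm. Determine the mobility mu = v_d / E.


Step 1: mu = v_d / E
Step 2: mu = 6612879 / 9754
Step 3: mu = 677.97 cm^2/(V*s)

677.97


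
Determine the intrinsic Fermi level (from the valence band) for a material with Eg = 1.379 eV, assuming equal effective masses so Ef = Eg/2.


Step 1: For an intrinsic semiconductor, the Fermi level sits at midgap.
Step 2: Ef = Eg / 2 = 1.379 / 2 = 0.6895 eV

0.6895


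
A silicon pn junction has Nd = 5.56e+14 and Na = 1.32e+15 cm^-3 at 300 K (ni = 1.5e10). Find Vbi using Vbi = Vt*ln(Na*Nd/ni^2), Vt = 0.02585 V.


Step 1: Compute Na*Nd/ni^2 = 1.32e+15 * 5.56e+14 / (1.5e10)^2 = 3.2619e+09
Step 2: ln(3.2619e+09) = 21.9056
Step 3: Vbi = 0.02585 * 21.9056 = 0.566 V

0.566


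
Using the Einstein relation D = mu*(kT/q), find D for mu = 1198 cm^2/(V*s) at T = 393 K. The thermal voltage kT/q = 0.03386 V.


Step 1: D = mu * (kT/q)
Step 2: D = 1198 * 0.03386
Step 3: D = 40.56 cm^2/s

40.56


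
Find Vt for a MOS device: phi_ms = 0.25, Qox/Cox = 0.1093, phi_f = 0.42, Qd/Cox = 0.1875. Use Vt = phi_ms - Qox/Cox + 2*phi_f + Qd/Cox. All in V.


Step 1: Vt = phi_ms - Qox/Cox + 2*phi_f + Qd/Cox
Step 2: Vt = 0.25 - 0.1093 + 2*0.42 + 0.1875
Step 3: Vt = 0.25 - 0.1093 + 0.84 + 0.1875
Step 4: Vt = 1.1682 V

1.1682


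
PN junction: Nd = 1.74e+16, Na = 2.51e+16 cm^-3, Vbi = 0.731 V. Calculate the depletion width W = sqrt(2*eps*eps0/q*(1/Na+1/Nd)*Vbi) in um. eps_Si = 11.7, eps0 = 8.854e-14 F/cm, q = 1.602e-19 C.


Step 1: 1/Na + 1/Nd = 1/2.51e+16 + 1/1.74e+16 = 9.73119e-17
Step 2: 2*eps*eps0/q = 2*11.7*8.854e-14/1.602e-19 = 1.293281e+07
Step 3: W^2 = 1.293281e+07 * 9.73119e-17 * 0.731 = 9.19975e-10
Step 4: W = sqrt(9.19975e-10) = 3.033e-05 cm = 0.3033 um

0.3033


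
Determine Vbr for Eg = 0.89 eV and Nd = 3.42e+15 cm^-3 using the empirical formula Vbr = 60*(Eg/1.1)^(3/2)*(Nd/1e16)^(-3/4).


Step 1: Eg/1.1 = 0.89/1.1 = 0.809091
Step 2: (Eg/1.1)^1.5 = 0.809091^1.5 = 0.727773
Step 3: (Nd/1e16)^(-0.75) = (0.342)^(-0.75) = 2.236044
Step 4: Vbr = 60 * 0.727773 * 2.236044 = 97.6 V

97.6


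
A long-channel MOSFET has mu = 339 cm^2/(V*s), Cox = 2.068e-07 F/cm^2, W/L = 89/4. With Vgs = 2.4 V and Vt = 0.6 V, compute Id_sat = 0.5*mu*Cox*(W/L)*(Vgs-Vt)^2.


Step 1: Overdrive voltage Vov = Vgs - Vt = 2.4 - 0.6 = 1.8 V
Step 2: W/L = 89/4 = 22.25
Step 3: Id = 0.5 * 339 * 2.068e-07 * 22.25 * 1.8^2
Step 4: Id = 2.53e-03 A

2.53e-03


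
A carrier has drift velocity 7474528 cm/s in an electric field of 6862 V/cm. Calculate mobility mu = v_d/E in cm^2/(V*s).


Step 1: mu = v_d / E
Step 2: mu = 7474528 / 6862
Step 3: mu = 1089.26 cm^2/(V*s)

1089.26


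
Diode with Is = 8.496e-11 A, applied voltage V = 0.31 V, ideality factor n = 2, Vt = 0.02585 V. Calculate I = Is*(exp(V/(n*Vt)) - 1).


Step 1: V/(n*Vt) = 0.31/(2*0.02585) = 5.9961
Step 2: exp(5.9961) = 4.0186e+02
Step 3: I = 8.496e-11 * (4.0186e+02 - 1) = 3.41e-08 A

3.41e-08


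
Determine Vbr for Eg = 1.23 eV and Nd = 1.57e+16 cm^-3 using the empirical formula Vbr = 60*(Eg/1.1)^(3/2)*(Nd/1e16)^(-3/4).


Step 1: Eg/1.1 = 1.23/1.1 = 1.118182
Step 2: (Eg/1.1)^1.5 = 1.118182^1.5 = 1.182412
Step 3: (Nd/1e16)^(-0.75) = (1.57)^(-0.75) = 0.712977
Step 4: Vbr = 60 * 1.182412 * 0.712977 = 50.6 V

50.6


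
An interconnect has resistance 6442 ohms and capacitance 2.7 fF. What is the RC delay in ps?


Step 1: tau = R * C
Step 2: tau = 6442 * 2.7 fF = 6442 * 2.7e-15 F
Step 3: tau = 1.73934e-11 s = 17.3934 ps

17.3934


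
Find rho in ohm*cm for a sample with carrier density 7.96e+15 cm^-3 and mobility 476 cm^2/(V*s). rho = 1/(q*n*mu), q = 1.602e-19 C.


Step 1: sigma = q * n * mu = 1.602e-19 * 7.96e+15 * 476 = 6.06991e-01 S/cm
Step 2: rho = 1 / sigma = 1 / 6.06991e-01 = 1.647 ohm*cm

1.647


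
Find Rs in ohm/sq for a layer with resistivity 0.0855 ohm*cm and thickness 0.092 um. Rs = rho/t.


Step 1: Convert thickness to cm: t = 0.092 um = 9.2000e-06 cm
Step 2: Rs = rho / t = 0.0855 / 9.2000e-06
Step 3: Rs = 9293.5 ohm/sq

9293.5


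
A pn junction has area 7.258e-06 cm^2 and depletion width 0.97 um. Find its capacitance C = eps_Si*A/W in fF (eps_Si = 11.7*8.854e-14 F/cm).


Step 1: eps_Si = 11.7 * 8.854e-14 = 1.035918e-12 F/cm
Step 2: W in cm = 0.97 * 1e-4 = 9.70e-05 cm
Step 3: C = 1.035918e-12 * 7.258e-06 / 9.70e-05 = 7.751230e-14 F
Step 4: C = 77.51 fF

77.51
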